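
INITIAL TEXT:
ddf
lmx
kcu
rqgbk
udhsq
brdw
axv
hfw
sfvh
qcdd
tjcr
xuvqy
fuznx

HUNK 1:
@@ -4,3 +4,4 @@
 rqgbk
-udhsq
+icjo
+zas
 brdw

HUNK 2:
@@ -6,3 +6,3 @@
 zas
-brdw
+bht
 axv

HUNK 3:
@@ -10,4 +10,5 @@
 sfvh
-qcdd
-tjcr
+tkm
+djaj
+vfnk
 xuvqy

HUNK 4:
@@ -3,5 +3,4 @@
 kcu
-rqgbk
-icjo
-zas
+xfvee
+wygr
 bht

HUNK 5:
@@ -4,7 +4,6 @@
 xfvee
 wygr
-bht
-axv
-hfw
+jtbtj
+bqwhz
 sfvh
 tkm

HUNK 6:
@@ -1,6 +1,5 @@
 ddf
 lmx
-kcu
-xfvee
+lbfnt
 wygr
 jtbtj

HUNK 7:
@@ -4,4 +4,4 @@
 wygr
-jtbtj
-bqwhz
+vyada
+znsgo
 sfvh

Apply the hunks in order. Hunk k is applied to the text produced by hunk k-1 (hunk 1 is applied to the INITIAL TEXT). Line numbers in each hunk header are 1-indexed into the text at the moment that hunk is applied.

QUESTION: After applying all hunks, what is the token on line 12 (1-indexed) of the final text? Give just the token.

Hunk 1: at line 4 remove [udhsq] add [icjo,zas] -> 14 lines: ddf lmx kcu rqgbk icjo zas brdw axv hfw sfvh qcdd tjcr xuvqy fuznx
Hunk 2: at line 6 remove [brdw] add [bht] -> 14 lines: ddf lmx kcu rqgbk icjo zas bht axv hfw sfvh qcdd tjcr xuvqy fuznx
Hunk 3: at line 10 remove [qcdd,tjcr] add [tkm,djaj,vfnk] -> 15 lines: ddf lmx kcu rqgbk icjo zas bht axv hfw sfvh tkm djaj vfnk xuvqy fuznx
Hunk 4: at line 3 remove [rqgbk,icjo,zas] add [xfvee,wygr] -> 14 lines: ddf lmx kcu xfvee wygr bht axv hfw sfvh tkm djaj vfnk xuvqy fuznx
Hunk 5: at line 4 remove [bht,axv,hfw] add [jtbtj,bqwhz] -> 13 lines: ddf lmx kcu xfvee wygr jtbtj bqwhz sfvh tkm djaj vfnk xuvqy fuznx
Hunk 6: at line 1 remove [kcu,xfvee] add [lbfnt] -> 12 lines: ddf lmx lbfnt wygr jtbtj bqwhz sfvh tkm djaj vfnk xuvqy fuznx
Hunk 7: at line 4 remove [jtbtj,bqwhz] add [vyada,znsgo] -> 12 lines: ddf lmx lbfnt wygr vyada znsgo sfvh tkm djaj vfnk xuvqy fuznx
Final line 12: fuznx

Answer: fuznx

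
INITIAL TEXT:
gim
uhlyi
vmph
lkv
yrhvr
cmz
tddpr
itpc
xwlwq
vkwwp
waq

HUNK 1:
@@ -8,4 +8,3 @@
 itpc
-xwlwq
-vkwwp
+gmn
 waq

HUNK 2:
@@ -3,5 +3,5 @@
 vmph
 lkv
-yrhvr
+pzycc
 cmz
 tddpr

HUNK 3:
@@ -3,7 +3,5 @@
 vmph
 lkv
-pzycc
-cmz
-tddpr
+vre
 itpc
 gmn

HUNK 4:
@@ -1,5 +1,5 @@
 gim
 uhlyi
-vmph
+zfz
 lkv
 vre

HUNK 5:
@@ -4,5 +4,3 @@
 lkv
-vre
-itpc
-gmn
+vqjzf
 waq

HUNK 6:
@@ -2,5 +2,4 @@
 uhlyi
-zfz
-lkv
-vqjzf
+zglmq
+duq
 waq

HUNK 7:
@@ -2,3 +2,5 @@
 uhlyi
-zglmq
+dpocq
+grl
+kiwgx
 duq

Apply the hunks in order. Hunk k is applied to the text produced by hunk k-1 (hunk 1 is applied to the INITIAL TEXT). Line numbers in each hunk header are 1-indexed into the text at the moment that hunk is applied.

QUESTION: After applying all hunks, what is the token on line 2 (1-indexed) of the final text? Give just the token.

Answer: uhlyi

Derivation:
Hunk 1: at line 8 remove [xwlwq,vkwwp] add [gmn] -> 10 lines: gim uhlyi vmph lkv yrhvr cmz tddpr itpc gmn waq
Hunk 2: at line 3 remove [yrhvr] add [pzycc] -> 10 lines: gim uhlyi vmph lkv pzycc cmz tddpr itpc gmn waq
Hunk 3: at line 3 remove [pzycc,cmz,tddpr] add [vre] -> 8 lines: gim uhlyi vmph lkv vre itpc gmn waq
Hunk 4: at line 1 remove [vmph] add [zfz] -> 8 lines: gim uhlyi zfz lkv vre itpc gmn waq
Hunk 5: at line 4 remove [vre,itpc,gmn] add [vqjzf] -> 6 lines: gim uhlyi zfz lkv vqjzf waq
Hunk 6: at line 2 remove [zfz,lkv,vqjzf] add [zglmq,duq] -> 5 lines: gim uhlyi zglmq duq waq
Hunk 7: at line 2 remove [zglmq] add [dpocq,grl,kiwgx] -> 7 lines: gim uhlyi dpocq grl kiwgx duq waq
Final line 2: uhlyi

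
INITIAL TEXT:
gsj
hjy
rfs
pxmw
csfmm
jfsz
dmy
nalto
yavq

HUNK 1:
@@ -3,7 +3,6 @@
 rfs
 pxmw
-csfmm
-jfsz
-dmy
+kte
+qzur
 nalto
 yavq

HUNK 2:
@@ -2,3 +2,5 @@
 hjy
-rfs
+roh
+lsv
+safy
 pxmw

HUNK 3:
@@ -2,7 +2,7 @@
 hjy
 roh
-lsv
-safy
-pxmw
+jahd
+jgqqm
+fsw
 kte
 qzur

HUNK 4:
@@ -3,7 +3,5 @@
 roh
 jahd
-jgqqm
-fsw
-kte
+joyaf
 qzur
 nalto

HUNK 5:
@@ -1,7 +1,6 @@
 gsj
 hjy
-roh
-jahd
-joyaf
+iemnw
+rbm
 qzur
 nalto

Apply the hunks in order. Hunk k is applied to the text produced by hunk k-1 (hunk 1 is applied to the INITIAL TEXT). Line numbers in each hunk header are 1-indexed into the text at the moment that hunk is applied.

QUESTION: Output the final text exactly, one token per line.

Answer: gsj
hjy
iemnw
rbm
qzur
nalto
yavq

Derivation:
Hunk 1: at line 3 remove [csfmm,jfsz,dmy] add [kte,qzur] -> 8 lines: gsj hjy rfs pxmw kte qzur nalto yavq
Hunk 2: at line 2 remove [rfs] add [roh,lsv,safy] -> 10 lines: gsj hjy roh lsv safy pxmw kte qzur nalto yavq
Hunk 3: at line 2 remove [lsv,safy,pxmw] add [jahd,jgqqm,fsw] -> 10 lines: gsj hjy roh jahd jgqqm fsw kte qzur nalto yavq
Hunk 4: at line 3 remove [jgqqm,fsw,kte] add [joyaf] -> 8 lines: gsj hjy roh jahd joyaf qzur nalto yavq
Hunk 5: at line 1 remove [roh,jahd,joyaf] add [iemnw,rbm] -> 7 lines: gsj hjy iemnw rbm qzur nalto yavq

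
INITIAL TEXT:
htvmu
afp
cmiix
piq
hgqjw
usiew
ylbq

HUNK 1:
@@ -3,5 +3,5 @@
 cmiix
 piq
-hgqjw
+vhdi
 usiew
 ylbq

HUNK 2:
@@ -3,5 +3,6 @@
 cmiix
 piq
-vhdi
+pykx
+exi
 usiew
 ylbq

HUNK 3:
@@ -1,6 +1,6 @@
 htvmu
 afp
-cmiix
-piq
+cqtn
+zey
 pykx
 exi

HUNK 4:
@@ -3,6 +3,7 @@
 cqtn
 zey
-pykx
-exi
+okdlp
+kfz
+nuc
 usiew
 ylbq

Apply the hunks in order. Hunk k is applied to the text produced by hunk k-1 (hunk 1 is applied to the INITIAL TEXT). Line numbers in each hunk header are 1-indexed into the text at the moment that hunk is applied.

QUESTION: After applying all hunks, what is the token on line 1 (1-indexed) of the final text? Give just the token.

Answer: htvmu

Derivation:
Hunk 1: at line 3 remove [hgqjw] add [vhdi] -> 7 lines: htvmu afp cmiix piq vhdi usiew ylbq
Hunk 2: at line 3 remove [vhdi] add [pykx,exi] -> 8 lines: htvmu afp cmiix piq pykx exi usiew ylbq
Hunk 3: at line 1 remove [cmiix,piq] add [cqtn,zey] -> 8 lines: htvmu afp cqtn zey pykx exi usiew ylbq
Hunk 4: at line 3 remove [pykx,exi] add [okdlp,kfz,nuc] -> 9 lines: htvmu afp cqtn zey okdlp kfz nuc usiew ylbq
Final line 1: htvmu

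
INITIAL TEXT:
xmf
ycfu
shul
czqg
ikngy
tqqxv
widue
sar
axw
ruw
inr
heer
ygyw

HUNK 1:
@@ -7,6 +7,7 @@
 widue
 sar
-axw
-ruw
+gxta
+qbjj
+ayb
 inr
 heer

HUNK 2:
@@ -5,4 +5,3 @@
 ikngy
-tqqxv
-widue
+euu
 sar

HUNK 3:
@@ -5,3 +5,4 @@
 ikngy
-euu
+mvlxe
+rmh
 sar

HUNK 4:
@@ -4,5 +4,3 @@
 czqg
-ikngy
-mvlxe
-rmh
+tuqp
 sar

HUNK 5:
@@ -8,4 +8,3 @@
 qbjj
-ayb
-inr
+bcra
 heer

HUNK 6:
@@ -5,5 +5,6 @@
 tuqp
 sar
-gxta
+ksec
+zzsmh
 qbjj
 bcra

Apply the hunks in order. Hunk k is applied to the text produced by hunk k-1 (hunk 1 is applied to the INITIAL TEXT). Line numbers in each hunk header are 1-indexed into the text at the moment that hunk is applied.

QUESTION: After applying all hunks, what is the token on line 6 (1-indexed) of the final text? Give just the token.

Hunk 1: at line 7 remove [axw,ruw] add [gxta,qbjj,ayb] -> 14 lines: xmf ycfu shul czqg ikngy tqqxv widue sar gxta qbjj ayb inr heer ygyw
Hunk 2: at line 5 remove [tqqxv,widue] add [euu] -> 13 lines: xmf ycfu shul czqg ikngy euu sar gxta qbjj ayb inr heer ygyw
Hunk 3: at line 5 remove [euu] add [mvlxe,rmh] -> 14 lines: xmf ycfu shul czqg ikngy mvlxe rmh sar gxta qbjj ayb inr heer ygyw
Hunk 4: at line 4 remove [ikngy,mvlxe,rmh] add [tuqp] -> 12 lines: xmf ycfu shul czqg tuqp sar gxta qbjj ayb inr heer ygyw
Hunk 5: at line 8 remove [ayb,inr] add [bcra] -> 11 lines: xmf ycfu shul czqg tuqp sar gxta qbjj bcra heer ygyw
Hunk 6: at line 5 remove [gxta] add [ksec,zzsmh] -> 12 lines: xmf ycfu shul czqg tuqp sar ksec zzsmh qbjj bcra heer ygyw
Final line 6: sar

Answer: sar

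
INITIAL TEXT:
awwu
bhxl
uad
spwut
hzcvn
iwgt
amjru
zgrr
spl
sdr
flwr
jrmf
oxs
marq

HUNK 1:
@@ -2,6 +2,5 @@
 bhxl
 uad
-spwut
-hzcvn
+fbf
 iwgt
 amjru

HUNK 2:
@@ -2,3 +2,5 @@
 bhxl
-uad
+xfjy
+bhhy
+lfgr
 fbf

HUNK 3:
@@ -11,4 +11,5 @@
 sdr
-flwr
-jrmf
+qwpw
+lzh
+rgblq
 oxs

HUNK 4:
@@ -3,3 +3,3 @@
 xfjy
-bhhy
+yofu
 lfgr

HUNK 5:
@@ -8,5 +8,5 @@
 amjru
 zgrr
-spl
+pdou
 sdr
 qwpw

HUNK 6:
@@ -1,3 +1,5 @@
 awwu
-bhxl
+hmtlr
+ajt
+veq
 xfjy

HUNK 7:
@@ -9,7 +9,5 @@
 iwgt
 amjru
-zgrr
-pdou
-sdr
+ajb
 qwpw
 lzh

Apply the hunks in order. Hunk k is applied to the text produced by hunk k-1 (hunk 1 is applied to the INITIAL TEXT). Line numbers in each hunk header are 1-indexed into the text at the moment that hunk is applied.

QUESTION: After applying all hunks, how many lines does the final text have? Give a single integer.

Hunk 1: at line 2 remove [spwut,hzcvn] add [fbf] -> 13 lines: awwu bhxl uad fbf iwgt amjru zgrr spl sdr flwr jrmf oxs marq
Hunk 2: at line 2 remove [uad] add [xfjy,bhhy,lfgr] -> 15 lines: awwu bhxl xfjy bhhy lfgr fbf iwgt amjru zgrr spl sdr flwr jrmf oxs marq
Hunk 3: at line 11 remove [flwr,jrmf] add [qwpw,lzh,rgblq] -> 16 lines: awwu bhxl xfjy bhhy lfgr fbf iwgt amjru zgrr spl sdr qwpw lzh rgblq oxs marq
Hunk 4: at line 3 remove [bhhy] add [yofu] -> 16 lines: awwu bhxl xfjy yofu lfgr fbf iwgt amjru zgrr spl sdr qwpw lzh rgblq oxs marq
Hunk 5: at line 8 remove [spl] add [pdou] -> 16 lines: awwu bhxl xfjy yofu lfgr fbf iwgt amjru zgrr pdou sdr qwpw lzh rgblq oxs marq
Hunk 6: at line 1 remove [bhxl] add [hmtlr,ajt,veq] -> 18 lines: awwu hmtlr ajt veq xfjy yofu lfgr fbf iwgt amjru zgrr pdou sdr qwpw lzh rgblq oxs marq
Hunk 7: at line 9 remove [zgrr,pdou,sdr] add [ajb] -> 16 lines: awwu hmtlr ajt veq xfjy yofu lfgr fbf iwgt amjru ajb qwpw lzh rgblq oxs marq
Final line count: 16

Answer: 16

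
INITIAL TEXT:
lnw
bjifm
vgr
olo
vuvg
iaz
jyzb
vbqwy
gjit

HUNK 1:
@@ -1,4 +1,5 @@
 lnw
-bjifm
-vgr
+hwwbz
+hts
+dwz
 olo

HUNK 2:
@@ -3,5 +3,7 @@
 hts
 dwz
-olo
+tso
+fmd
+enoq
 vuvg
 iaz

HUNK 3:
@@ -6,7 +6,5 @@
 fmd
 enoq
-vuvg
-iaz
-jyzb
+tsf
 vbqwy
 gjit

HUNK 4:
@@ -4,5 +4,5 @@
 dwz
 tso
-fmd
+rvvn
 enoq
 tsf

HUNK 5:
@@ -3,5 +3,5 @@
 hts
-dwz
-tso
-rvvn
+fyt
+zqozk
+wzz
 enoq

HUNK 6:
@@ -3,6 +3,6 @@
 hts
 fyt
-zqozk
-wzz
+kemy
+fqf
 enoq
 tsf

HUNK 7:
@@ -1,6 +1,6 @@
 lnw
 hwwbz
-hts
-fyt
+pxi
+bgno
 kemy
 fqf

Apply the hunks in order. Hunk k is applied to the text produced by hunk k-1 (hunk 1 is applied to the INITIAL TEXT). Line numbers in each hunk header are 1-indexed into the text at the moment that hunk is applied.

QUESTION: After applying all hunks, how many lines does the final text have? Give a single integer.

Answer: 10

Derivation:
Hunk 1: at line 1 remove [bjifm,vgr] add [hwwbz,hts,dwz] -> 10 lines: lnw hwwbz hts dwz olo vuvg iaz jyzb vbqwy gjit
Hunk 2: at line 3 remove [olo] add [tso,fmd,enoq] -> 12 lines: lnw hwwbz hts dwz tso fmd enoq vuvg iaz jyzb vbqwy gjit
Hunk 3: at line 6 remove [vuvg,iaz,jyzb] add [tsf] -> 10 lines: lnw hwwbz hts dwz tso fmd enoq tsf vbqwy gjit
Hunk 4: at line 4 remove [fmd] add [rvvn] -> 10 lines: lnw hwwbz hts dwz tso rvvn enoq tsf vbqwy gjit
Hunk 5: at line 3 remove [dwz,tso,rvvn] add [fyt,zqozk,wzz] -> 10 lines: lnw hwwbz hts fyt zqozk wzz enoq tsf vbqwy gjit
Hunk 6: at line 3 remove [zqozk,wzz] add [kemy,fqf] -> 10 lines: lnw hwwbz hts fyt kemy fqf enoq tsf vbqwy gjit
Hunk 7: at line 1 remove [hts,fyt] add [pxi,bgno] -> 10 lines: lnw hwwbz pxi bgno kemy fqf enoq tsf vbqwy gjit
Final line count: 10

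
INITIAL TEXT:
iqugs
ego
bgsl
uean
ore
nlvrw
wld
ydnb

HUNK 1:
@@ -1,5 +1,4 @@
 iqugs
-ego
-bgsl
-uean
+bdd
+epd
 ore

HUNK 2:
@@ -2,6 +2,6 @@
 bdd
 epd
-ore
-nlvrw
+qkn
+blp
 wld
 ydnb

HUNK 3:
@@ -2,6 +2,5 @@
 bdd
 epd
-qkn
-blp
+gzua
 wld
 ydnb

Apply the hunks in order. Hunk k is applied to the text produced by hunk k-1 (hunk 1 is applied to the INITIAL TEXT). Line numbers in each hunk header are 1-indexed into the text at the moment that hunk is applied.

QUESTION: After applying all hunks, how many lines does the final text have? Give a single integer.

Answer: 6

Derivation:
Hunk 1: at line 1 remove [ego,bgsl,uean] add [bdd,epd] -> 7 lines: iqugs bdd epd ore nlvrw wld ydnb
Hunk 2: at line 2 remove [ore,nlvrw] add [qkn,blp] -> 7 lines: iqugs bdd epd qkn blp wld ydnb
Hunk 3: at line 2 remove [qkn,blp] add [gzua] -> 6 lines: iqugs bdd epd gzua wld ydnb
Final line count: 6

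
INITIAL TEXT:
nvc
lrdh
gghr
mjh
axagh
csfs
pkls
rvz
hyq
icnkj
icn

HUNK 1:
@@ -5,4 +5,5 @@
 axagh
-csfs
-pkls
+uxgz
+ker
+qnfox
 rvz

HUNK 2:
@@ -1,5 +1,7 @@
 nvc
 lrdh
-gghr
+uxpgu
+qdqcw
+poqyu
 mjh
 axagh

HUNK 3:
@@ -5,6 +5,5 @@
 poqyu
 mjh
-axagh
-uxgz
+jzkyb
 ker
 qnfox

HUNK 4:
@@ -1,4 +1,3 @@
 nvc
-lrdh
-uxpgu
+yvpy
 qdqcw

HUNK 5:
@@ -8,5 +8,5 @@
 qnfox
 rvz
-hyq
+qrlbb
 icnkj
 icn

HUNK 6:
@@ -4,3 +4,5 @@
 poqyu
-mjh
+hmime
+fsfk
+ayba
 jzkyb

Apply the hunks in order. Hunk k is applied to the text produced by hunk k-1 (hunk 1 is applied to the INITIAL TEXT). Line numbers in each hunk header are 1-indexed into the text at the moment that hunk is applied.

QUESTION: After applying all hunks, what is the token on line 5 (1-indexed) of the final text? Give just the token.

Answer: hmime

Derivation:
Hunk 1: at line 5 remove [csfs,pkls] add [uxgz,ker,qnfox] -> 12 lines: nvc lrdh gghr mjh axagh uxgz ker qnfox rvz hyq icnkj icn
Hunk 2: at line 1 remove [gghr] add [uxpgu,qdqcw,poqyu] -> 14 lines: nvc lrdh uxpgu qdqcw poqyu mjh axagh uxgz ker qnfox rvz hyq icnkj icn
Hunk 3: at line 5 remove [axagh,uxgz] add [jzkyb] -> 13 lines: nvc lrdh uxpgu qdqcw poqyu mjh jzkyb ker qnfox rvz hyq icnkj icn
Hunk 4: at line 1 remove [lrdh,uxpgu] add [yvpy] -> 12 lines: nvc yvpy qdqcw poqyu mjh jzkyb ker qnfox rvz hyq icnkj icn
Hunk 5: at line 8 remove [hyq] add [qrlbb] -> 12 lines: nvc yvpy qdqcw poqyu mjh jzkyb ker qnfox rvz qrlbb icnkj icn
Hunk 6: at line 4 remove [mjh] add [hmime,fsfk,ayba] -> 14 lines: nvc yvpy qdqcw poqyu hmime fsfk ayba jzkyb ker qnfox rvz qrlbb icnkj icn
Final line 5: hmime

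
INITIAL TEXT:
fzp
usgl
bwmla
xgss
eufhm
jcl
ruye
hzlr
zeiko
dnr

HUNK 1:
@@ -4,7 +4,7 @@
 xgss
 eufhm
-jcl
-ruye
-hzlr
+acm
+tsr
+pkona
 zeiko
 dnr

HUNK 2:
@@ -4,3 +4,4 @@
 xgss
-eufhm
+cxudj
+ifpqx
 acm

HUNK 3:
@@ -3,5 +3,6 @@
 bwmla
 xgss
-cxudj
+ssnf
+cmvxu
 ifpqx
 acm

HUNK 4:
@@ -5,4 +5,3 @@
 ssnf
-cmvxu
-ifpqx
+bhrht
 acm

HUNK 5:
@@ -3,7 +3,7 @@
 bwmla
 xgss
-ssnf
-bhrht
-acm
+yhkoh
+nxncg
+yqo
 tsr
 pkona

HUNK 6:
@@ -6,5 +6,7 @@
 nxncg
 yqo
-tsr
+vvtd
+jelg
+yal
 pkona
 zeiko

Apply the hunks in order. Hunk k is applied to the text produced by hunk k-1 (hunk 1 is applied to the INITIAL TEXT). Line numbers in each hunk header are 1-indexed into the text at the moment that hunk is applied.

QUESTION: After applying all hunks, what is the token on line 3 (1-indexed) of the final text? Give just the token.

Answer: bwmla

Derivation:
Hunk 1: at line 4 remove [jcl,ruye,hzlr] add [acm,tsr,pkona] -> 10 lines: fzp usgl bwmla xgss eufhm acm tsr pkona zeiko dnr
Hunk 2: at line 4 remove [eufhm] add [cxudj,ifpqx] -> 11 lines: fzp usgl bwmla xgss cxudj ifpqx acm tsr pkona zeiko dnr
Hunk 3: at line 3 remove [cxudj] add [ssnf,cmvxu] -> 12 lines: fzp usgl bwmla xgss ssnf cmvxu ifpqx acm tsr pkona zeiko dnr
Hunk 4: at line 5 remove [cmvxu,ifpqx] add [bhrht] -> 11 lines: fzp usgl bwmla xgss ssnf bhrht acm tsr pkona zeiko dnr
Hunk 5: at line 3 remove [ssnf,bhrht,acm] add [yhkoh,nxncg,yqo] -> 11 lines: fzp usgl bwmla xgss yhkoh nxncg yqo tsr pkona zeiko dnr
Hunk 6: at line 6 remove [tsr] add [vvtd,jelg,yal] -> 13 lines: fzp usgl bwmla xgss yhkoh nxncg yqo vvtd jelg yal pkona zeiko dnr
Final line 3: bwmla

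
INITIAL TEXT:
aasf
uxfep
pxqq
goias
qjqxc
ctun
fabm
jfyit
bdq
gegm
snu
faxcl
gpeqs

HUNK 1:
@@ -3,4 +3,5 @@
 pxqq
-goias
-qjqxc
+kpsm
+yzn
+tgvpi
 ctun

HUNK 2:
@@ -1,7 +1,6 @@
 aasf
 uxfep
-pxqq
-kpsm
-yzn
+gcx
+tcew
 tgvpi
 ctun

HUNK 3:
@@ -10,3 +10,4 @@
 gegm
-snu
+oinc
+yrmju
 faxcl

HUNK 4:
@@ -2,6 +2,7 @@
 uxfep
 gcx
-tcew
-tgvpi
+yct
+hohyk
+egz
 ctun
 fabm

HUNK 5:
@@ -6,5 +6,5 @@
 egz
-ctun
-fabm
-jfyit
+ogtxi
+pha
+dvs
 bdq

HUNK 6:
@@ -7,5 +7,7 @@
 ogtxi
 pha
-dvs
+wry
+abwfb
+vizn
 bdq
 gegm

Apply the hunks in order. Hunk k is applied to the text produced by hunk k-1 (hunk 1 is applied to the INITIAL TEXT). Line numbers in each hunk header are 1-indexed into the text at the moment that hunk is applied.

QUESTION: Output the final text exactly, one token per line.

Answer: aasf
uxfep
gcx
yct
hohyk
egz
ogtxi
pha
wry
abwfb
vizn
bdq
gegm
oinc
yrmju
faxcl
gpeqs

Derivation:
Hunk 1: at line 3 remove [goias,qjqxc] add [kpsm,yzn,tgvpi] -> 14 lines: aasf uxfep pxqq kpsm yzn tgvpi ctun fabm jfyit bdq gegm snu faxcl gpeqs
Hunk 2: at line 1 remove [pxqq,kpsm,yzn] add [gcx,tcew] -> 13 lines: aasf uxfep gcx tcew tgvpi ctun fabm jfyit bdq gegm snu faxcl gpeqs
Hunk 3: at line 10 remove [snu] add [oinc,yrmju] -> 14 lines: aasf uxfep gcx tcew tgvpi ctun fabm jfyit bdq gegm oinc yrmju faxcl gpeqs
Hunk 4: at line 2 remove [tcew,tgvpi] add [yct,hohyk,egz] -> 15 lines: aasf uxfep gcx yct hohyk egz ctun fabm jfyit bdq gegm oinc yrmju faxcl gpeqs
Hunk 5: at line 6 remove [ctun,fabm,jfyit] add [ogtxi,pha,dvs] -> 15 lines: aasf uxfep gcx yct hohyk egz ogtxi pha dvs bdq gegm oinc yrmju faxcl gpeqs
Hunk 6: at line 7 remove [dvs] add [wry,abwfb,vizn] -> 17 lines: aasf uxfep gcx yct hohyk egz ogtxi pha wry abwfb vizn bdq gegm oinc yrmju faxcl gpeqs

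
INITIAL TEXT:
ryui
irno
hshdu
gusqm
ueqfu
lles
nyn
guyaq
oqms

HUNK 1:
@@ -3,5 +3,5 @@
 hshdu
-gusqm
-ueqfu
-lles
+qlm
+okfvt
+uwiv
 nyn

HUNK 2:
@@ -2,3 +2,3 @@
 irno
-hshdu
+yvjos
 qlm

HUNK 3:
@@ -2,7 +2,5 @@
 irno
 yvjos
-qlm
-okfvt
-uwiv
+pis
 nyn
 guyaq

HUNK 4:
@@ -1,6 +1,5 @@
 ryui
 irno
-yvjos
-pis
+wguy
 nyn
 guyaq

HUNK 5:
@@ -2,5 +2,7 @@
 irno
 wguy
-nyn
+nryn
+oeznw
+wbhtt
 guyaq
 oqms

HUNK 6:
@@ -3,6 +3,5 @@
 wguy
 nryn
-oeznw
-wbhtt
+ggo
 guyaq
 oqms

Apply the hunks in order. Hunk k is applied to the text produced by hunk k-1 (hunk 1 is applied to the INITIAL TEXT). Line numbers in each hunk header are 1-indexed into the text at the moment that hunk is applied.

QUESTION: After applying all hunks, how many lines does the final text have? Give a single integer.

Hunk 1: at line 3 remove [gusqm,ueqfu,lles] add [qlm,okfvt,uwiv] -> 9 lines: ryui irno hshdu qlm okfvt uwiv nyn guyaq oqms
Hunk 2: at line 2 remove [hshdu] add [yvjos] -> 9 lines: ryui irno yvjos qlm okfvt uwiv nyn guyaq oqms
Hunk 3: at line 2 remove [qlm,okfvt,uwiv] add [pis] -> 7 lines: ryui irno yvjos pis nyn guyaq oqms
Hunk 4: at line 1 remove [yvjos,pis] add [wguy] -> 6 lines: ryui irno wguy nyn guyaq oqms
Hunk 5: at line 2 remove [nyn] add [nryn,oeznw,wbhtt] -> 8 lines: ryui irno wguy nryn oeznw wbhtt guyaq oqms
Hunk 6: at line 3 remove [oeznw,wbhtt] add [ggo] -> 7 lines: ryui irno wguy nryn ggo guyaq oqms
Final line count: 7

Answer: 7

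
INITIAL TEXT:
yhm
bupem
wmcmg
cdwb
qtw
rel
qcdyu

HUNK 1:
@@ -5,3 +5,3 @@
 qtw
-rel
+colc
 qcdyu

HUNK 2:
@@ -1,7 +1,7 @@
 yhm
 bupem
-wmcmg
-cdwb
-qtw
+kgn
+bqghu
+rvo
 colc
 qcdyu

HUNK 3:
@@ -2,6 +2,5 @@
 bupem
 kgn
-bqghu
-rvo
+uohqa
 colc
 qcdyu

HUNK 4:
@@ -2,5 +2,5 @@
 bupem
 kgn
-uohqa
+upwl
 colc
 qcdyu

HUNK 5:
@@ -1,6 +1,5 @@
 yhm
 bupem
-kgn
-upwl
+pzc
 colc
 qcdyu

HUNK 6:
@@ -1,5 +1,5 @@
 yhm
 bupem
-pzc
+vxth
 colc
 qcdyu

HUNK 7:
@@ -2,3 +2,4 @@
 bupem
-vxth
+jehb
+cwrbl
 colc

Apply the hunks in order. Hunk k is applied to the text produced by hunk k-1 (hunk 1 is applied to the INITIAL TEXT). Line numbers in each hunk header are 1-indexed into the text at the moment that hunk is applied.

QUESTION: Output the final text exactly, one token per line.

Hunk 1: at line 5 remove [rel] add [colc] -> 7 lines: yhm bupem wmcmg cdwb qtw colc qcdyu
Hunk 2: at line 1 remove [wmcmg,cdwb,qtw] add [kgn,bqghu,rvo] -> 7 lines: yhm bupem kgn bqghu rvo colc qcdyu
Hunk 3: at line 2 remove [bqghu,rvo] add [uohqa] -> 6 lines: yhm bupem kgn uohqa colc qcdyu
Hunk 4: at line 2 remove [uohqa] add [upwl] -> 6 lines: yhm bupem kgn upwl colc qcdyu
Hunk 5: at line 1 remove [kgn,upwl] add [pzc] -> 5 lines: yhm bupem pzc colc qcdyu
Hunk 6: at line 1 remove [pzc] add [vxth] -> 5 lines: yhm bupem vxth colc qcdyu
Hunk 7: at line 2 remove [vxth] add [jehb,cwrbl] -> 6 lines: yhm bupem jehb cwrbl colc qcdyu

Answer: yhm
bupem
jehb
cwrbl
colc
qcdyu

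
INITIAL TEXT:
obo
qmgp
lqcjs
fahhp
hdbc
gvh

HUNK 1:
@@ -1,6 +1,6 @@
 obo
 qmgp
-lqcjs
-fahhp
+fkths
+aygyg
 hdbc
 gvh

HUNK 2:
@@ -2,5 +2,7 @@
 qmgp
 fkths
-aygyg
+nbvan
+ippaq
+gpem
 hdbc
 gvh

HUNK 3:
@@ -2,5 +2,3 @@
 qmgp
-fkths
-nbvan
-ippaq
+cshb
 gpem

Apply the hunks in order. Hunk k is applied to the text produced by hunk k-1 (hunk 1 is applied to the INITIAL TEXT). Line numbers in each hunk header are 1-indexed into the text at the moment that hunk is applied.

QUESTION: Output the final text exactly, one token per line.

Answer: obo
qmgp
cshb
gpem
hdbc
gvh

Derivation:
Hunk 1: at line 1 remove [lqcjs,fahhp] add [fkths,aygyg] -> 6 lines: obo qmgp fkths aygyg hdbc gvh
Hunk 2: at line 2 remove [aygyg] add [nbvan,ippaq,gpem] -> 8 lines: obo qmgp fkths nbvan ippaq gpem hdbc gvh
Hunk 3: at line 2 remove [fkths,nbvan,ippaq] add [cshb] -> 6 lines: obo qmgp cshb gpem hdbc gvh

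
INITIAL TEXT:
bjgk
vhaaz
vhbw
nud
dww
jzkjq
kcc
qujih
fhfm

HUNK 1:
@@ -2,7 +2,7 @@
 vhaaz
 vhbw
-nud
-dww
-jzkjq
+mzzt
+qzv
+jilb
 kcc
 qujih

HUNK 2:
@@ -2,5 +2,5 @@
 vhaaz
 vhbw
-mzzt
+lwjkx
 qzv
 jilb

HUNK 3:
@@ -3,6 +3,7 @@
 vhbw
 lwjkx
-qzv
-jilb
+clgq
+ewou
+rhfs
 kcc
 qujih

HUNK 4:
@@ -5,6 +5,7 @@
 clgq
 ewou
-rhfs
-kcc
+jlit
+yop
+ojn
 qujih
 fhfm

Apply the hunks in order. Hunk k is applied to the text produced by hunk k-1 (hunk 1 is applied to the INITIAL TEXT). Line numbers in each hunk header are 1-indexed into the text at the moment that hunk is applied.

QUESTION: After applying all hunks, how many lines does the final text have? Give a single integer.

Answer: 11

Derivation:
Hunk 1: at line 2 remove [nud,dww,jzkjq] add [mzzt,qzv,jilb] -> 9 lines: bjgk vhaaz vhbw mzzt qzv jilb kcc qujih fhfm
Hunk 2: at line 2 remove [mzzt] add [lwjkx] -> 9 lines: bjgk vhaaz vhbw lwjkx qzv jilb kcc qujih fhfm
Hunk 3: at line 3 remove [qzv,jilb] add [clgq,ewou,rhfs] -> 10 lines: bjgk vhaaz vhbw lwjkx clgq ewou rhfs kcc qujih fhfm
Hunk 4: at line 5 remove [rhfs,kcc] add [jlit,yop,ojn] -> 11 lines: bjgk vhaaz vhbw lwjkx clgq ewou jlit yop ojn qujih fhfm
Final line count: 11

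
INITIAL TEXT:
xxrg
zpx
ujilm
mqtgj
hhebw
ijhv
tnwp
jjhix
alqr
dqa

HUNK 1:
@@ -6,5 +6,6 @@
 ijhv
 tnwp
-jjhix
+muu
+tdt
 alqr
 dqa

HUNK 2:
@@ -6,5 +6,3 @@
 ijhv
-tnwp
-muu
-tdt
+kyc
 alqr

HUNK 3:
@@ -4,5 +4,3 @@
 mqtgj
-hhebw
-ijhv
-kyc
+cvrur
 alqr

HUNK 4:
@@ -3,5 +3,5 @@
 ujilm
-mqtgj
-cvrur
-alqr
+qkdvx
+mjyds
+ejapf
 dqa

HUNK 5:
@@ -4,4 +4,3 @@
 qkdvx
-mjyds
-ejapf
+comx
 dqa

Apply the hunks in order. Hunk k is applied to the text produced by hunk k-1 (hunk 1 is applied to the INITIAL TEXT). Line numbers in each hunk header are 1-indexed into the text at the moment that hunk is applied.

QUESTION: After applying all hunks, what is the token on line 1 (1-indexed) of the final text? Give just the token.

Answer: xxrg

Derivation:
Hunk 1: at line 6 remove [jjhix] add [muu,tdt] -> 11 lines: xxrg zpx ujilm mqtgj hhebw ijhv tnwp muu tdt alqr dqa
Hunk 2: at line 6 remove [tnwp,muu,tdt] add [kyc] -> 9 lines: xxrg zpx ujilm mqtgj hhebw ijhv kyc alqr dqa
Hunk 3: at line 4 remove [hhebw,ijhv,kyc] add [cvrur] -> 7 lines: xxrg zpx ujilm mqtgj cvrur alqr dqa
Hunk 4: at line 3 remove [mqtgj,cvrur,alqr] add [qkdvx,mjyds,ejapf] -> 7 lines: xxrg zpx ujilm qkdvx mjyds ejapf dqa
Hunk 5: at line 4 remove [mjyds,ejapf] add [comx] -> 6 lines: xxrg zpx ujilm qkdvx comx dqa
Final line 1: xxrg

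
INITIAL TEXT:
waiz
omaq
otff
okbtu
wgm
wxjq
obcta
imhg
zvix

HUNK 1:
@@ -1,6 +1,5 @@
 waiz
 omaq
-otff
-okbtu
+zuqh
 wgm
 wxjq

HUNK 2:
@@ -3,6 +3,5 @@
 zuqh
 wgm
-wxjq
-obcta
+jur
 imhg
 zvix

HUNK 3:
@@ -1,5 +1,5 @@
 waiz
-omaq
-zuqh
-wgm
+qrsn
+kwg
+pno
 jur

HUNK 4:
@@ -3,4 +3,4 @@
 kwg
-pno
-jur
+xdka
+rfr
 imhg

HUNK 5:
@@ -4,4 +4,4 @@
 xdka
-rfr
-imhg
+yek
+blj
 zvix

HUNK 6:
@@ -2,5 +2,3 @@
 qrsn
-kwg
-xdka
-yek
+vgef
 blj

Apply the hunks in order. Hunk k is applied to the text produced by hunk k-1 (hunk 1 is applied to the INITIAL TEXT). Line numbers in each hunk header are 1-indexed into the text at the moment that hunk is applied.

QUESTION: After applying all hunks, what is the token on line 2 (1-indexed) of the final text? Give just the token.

Answer: qrsn

Derivation:
Hunk 1: at line 1 remove [otff,okbtu] add [zuqh] -> 8 lines: waiz omaq zuqh wgm wxjq obcta imhg zvix
Hunk 2: at line 3 remove [wxjq,obcta] add [jur] -> 7 lines: waiz omaq zuqh wgm jur imhg zvix
Hunk 3: at line 1 remove [omaq,zuqh,wgm] add [qrsn,kwg,pno] -> 7 lines: waiz qrsn kwg pno jur imhg zvix
Hunk 4: at line 3 remove [pno,jur] add [xdka,rfr] -> 7 lines: waiz qrsn kwg xdka rfr imhg zvix
Hunk 5: at line 4 remove [rfr,imhg] add [yek,blj] -> 7 lines: waiz qrsn kwg xdka yek blj zvix
Hunk 6: at line 2 remove [kwg,xdka,yek] add [vgef] -> 5 lines: waiz qrsn vgef blj zvix
Final line 2: qrsn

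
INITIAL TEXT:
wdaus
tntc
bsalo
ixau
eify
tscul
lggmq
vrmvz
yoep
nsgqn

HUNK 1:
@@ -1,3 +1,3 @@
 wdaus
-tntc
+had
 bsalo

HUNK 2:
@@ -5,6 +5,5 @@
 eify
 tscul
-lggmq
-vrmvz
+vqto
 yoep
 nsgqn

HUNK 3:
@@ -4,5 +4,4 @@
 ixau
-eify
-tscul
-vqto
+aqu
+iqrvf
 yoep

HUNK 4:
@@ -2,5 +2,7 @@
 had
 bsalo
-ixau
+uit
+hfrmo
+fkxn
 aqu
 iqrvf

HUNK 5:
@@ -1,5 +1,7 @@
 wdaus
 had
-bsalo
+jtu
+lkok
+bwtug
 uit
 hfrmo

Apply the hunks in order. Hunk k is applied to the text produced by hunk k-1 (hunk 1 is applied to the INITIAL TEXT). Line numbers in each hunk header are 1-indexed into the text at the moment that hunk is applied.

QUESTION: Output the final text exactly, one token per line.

Answer: wdaus
had
jtu
lkok
bwtug
uit
hfrmo
fkxn
aqu
iqrvf
yoep
nsgqn

Derivation:
Hunk 1: at line 1 remove [tntc] add [had] -> 10 lines: wdaus had bsalo ixau eify tscul lggmq vrmvz yoep nsgqn
Hunk 2: at line 5 remove [lggmq,vrmvz] add [vqto] -> 9 lines: wdaus had bsalo ixau eify tscul vqto yoep nsgqn
Hunk 3: at line 4 remove [eify,tscul,vqto] add [aqu,iqrvf] -> 8 lines: wdaus had bsalo ixau aqu iqrvf yoep nsgqn
Hunk 4: at line 2 remove [ixau] add [uit,hfrmo,fkxn] -> 10 lines: wdaus had bsalo uit hfrmo fkxn aqu iqrvf yoep nsgqn
Hunk 5: at line 1 remove [bsalo] add [jtu,lkok,bwtug] -> 12 lines: wdaus had jtu lkok bwtug uit hfrmo fkxn aqu iqrvf yoep nsgqn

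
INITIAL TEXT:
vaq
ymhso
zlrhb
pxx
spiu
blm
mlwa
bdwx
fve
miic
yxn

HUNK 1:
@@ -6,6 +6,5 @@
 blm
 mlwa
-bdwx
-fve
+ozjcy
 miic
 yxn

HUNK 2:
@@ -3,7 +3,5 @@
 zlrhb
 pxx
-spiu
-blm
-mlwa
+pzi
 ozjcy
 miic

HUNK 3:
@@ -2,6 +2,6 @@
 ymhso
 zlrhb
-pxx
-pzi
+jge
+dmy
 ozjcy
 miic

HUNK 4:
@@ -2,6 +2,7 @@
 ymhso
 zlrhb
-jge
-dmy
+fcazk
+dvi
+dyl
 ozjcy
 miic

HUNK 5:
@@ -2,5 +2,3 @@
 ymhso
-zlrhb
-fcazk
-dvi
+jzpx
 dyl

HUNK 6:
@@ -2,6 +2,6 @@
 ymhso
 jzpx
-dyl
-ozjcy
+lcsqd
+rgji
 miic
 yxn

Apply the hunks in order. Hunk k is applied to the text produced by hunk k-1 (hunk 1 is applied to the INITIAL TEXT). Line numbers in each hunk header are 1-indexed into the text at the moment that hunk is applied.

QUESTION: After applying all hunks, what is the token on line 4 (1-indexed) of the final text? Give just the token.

Answer: lcsqd

Derivation:
Hunk 1: at line 6 remove [bdwx,fve] add [ozjcy] -> 10 lines: vaq ymhso zlrhb pxx spiu blm mlwa ozjcy miic yxn
Hunk 2: at line 3 remove [spiu,blm,mlwa] add [pzi] -> 8 lines: vaq ymhso zlrhb pxx pzi ozjcy miic yxn
Hunk 3: at line 2 remove [pxx,pzi] add [jge,dmy] -> 8 lines: vaq ymhso zlrhb jge dmy ozjcy miic yxn
Hunk 4: at line 2 remove [jge,dmy] add [fcazk,dvi,dyl] -> 9 lines: vaq ymhso zlrhb fcazk dvi dyl ozjcy miic yxn
Hunk 5: at line 2 remove [zlrhb,fcazk,dvi] add [jzpx] -> 7 lines: vaq ymhso jzpx dyl ozjcy miic yxn
Hunk 6: at line 2 remove [dyl,ozjcy] add [lcsqd,rgji] -> 7 lines: vaq ymhso jzpx lcsqd rgji miic yxn
Final line 4: lcsqd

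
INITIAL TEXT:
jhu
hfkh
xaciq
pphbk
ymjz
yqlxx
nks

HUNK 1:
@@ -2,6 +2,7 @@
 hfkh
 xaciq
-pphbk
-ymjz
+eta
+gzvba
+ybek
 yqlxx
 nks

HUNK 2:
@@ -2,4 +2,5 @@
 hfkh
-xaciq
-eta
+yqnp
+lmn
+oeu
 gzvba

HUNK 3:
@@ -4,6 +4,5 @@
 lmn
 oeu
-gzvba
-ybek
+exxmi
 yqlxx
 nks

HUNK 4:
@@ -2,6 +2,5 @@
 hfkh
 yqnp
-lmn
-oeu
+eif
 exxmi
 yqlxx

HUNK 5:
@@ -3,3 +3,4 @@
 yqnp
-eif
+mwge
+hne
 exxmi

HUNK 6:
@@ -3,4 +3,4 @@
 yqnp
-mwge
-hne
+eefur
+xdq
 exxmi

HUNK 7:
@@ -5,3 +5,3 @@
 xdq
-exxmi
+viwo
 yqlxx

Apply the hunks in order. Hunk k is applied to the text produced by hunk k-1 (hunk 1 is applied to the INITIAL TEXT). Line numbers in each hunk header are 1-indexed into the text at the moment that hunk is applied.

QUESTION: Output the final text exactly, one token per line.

Hunk 1: at line 2 remove [pphbk,ymjz] add [eta,gzvba,ybek] -> 8 lines: jhu hfkh xaciq eta gzvba ybek yqlxx nks
Hunk 2: at line 2 remove [xaciq,eta] add [yqnp,lmn,oeu] -> 9 lines: jhu hfkh yqnp lmn oeu gzvba ybek yqlxx nks
Hunk 3: at line 4 remove [gzvba,ybek] add [exxmi] -> 8 lines: jhu hfkh yqnp lmn oeu exxmi yqlxx nks
Hunk 4: at line 2 remove [lmn,oeu] add [eif] -> 7 lines: jhu hfkh yqnp eif exxmi yqlxx nks
Hunk 5: at line 3 remove [eif] add [mwge,hne] -> 8 lines: jhu hfkh yqnp mwge hne exxmi yqlxx nks
Hunk 6: at line 3 remove [mwge,hne] add [eefur,xdq] -> 8 lines: jhu hfkh yqnp eefur xdq exxmi yqlxx nks
Hunk 7: at line 5 remove [exxmi] add [viwo] -> 8 lines: jhu hfkh yqnp eefur xdq viwo yqlxx nks

Answer: jhu
hfkh
yqnp
eefur
xdq
viwo
yqlxx
nks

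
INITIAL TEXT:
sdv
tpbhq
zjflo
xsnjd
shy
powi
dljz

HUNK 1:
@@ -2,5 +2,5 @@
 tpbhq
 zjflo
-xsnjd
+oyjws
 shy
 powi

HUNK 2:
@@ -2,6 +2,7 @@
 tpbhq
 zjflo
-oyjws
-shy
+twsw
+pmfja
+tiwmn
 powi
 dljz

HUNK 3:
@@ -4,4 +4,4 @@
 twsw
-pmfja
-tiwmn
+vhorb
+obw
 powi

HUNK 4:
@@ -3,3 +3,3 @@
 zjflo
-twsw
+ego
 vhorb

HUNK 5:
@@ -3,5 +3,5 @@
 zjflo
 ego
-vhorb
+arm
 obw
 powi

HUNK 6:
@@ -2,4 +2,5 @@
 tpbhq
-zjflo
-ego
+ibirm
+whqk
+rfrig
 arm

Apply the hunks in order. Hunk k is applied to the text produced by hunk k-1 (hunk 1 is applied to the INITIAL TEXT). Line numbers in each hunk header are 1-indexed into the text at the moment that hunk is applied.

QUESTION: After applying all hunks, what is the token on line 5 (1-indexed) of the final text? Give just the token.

Hunk 1: at line 2 remove [xsnjd] add [oyjws] -> 7 lines: sdv tpbhq zjflo oyjws shy powi dljz
Hunk 2: at line 2 remove [oyjws,shy] add [twsw,pmfja,tiwmn] -> 8 lines: sdv tpbhq zjflo twsw pmfja tiwmn powi dljz
Hunk 3: at line 4 remove [pmfja,tiwmn] add [vhorb,obw] -> 8 lines: sdv tpbhq zjflo twsw vhorb obw powi dljz
Hunk 4: at line 3 remove [twsw] add [ego] -> 8 lines: sdv tpbhq zjflo ego vhorb obw powi dljz
Hunk 5: at line 3 remove [vhorb] add [arm] -> 8 lines: sdv tpbhq zjflo ego arm obw powi dljz
Hunk 6: at line 2 remove [zjflo,ego] add [ibirm,whqk,rfrig] -> 9 lines: sdv tpbhq ibirm whqk rfrig arm obw powi dljz
Final line 5: rfrig

Answer: rfrig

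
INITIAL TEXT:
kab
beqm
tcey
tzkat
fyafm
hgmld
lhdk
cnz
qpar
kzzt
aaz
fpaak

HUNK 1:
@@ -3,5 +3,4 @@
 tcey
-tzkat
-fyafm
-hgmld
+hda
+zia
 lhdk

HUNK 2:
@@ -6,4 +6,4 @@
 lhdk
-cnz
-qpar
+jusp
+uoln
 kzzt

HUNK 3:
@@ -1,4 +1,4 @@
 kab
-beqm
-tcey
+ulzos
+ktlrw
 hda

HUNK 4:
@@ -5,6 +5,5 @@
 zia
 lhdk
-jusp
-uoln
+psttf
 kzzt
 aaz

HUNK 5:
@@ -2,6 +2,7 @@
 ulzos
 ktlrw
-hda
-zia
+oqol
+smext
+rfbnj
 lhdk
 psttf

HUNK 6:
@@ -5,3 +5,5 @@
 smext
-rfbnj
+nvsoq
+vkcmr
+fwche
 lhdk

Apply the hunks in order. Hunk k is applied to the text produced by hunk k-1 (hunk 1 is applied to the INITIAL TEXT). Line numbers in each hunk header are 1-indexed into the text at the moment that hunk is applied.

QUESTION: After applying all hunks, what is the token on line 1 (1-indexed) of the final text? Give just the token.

Answer: kab

Derivation:
Hunk 1: at line 3 remove [tzkat,fyafm,hgmld] add [hda,zia] -> 11 lines: kab beqm tcey hda zia lhdk cnz qpar kzzt aaz fpaak
Hunk 2: at line 6 remove [cnz,qpar] add [jusp,uoln] -> 11 lines: kab beqm tcey hda zia lhdk jusp uoln kzzt aaz fpaak
Hunk 3: at line 1 remove [beqm,tcey] add [ulzos,ktlrw] -> 11 lines: kab ulzos ktlrw hda zia lhdk jusp uoln kzzt aaz fpaak
Hunk 4: at line 5 remove [jusp,uoln] add [psttf] -> 10 lines: kab ulzos ktlrw hda zia lhdk psttf kzzt aaz fpaak
Hunk 5: at line 2 remove [hda,zia] add [oqol,smext,rfbnj] -> 11 lines: kab ulzos ktlrw oqol smext rfbnj lhdk psttf kzzt aaz fpaak
Hunk 6: at line 5 remove [rfbnj] add [nvsoq,vkcmr,fwche] -> 13 lines: kab ulzos ktlrw oqol smext nvsoq vkcmr fwche lhdk psttf kzzt aaz fpaak
Final line 1: kab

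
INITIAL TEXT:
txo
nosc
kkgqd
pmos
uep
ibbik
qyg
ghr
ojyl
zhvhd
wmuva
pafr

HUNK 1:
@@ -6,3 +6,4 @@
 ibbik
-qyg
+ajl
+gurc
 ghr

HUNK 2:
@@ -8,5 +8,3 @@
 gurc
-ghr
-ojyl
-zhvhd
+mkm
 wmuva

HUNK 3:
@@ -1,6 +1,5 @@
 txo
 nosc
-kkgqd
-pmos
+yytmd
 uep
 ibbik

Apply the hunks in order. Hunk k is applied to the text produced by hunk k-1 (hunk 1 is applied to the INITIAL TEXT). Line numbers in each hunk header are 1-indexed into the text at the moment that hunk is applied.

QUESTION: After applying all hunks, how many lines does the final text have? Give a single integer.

Hunk 1: at line 6 remove [qyg] add [ajl,gurc] -> 13 lines: txo nosc kkgqd pmos uep ibbik ajl gurc ghr ojyl zhvhd wmuva pafr
Hunk 2: at line 8 remove [ghr,ojyl,zhvhd] add [mkm] -> 11 lines: txo nosc kkgqd pmos uep ibbik ajl gurc mkm wmuva pafr
Hunk 3: at line 1 remove [kkgqd,pmos] add [yytmd] -> 10 lines: txo nosc yytmd uep ibbik ajl gurc mkm wmuva pafr
Final line count: 10

Answer: 10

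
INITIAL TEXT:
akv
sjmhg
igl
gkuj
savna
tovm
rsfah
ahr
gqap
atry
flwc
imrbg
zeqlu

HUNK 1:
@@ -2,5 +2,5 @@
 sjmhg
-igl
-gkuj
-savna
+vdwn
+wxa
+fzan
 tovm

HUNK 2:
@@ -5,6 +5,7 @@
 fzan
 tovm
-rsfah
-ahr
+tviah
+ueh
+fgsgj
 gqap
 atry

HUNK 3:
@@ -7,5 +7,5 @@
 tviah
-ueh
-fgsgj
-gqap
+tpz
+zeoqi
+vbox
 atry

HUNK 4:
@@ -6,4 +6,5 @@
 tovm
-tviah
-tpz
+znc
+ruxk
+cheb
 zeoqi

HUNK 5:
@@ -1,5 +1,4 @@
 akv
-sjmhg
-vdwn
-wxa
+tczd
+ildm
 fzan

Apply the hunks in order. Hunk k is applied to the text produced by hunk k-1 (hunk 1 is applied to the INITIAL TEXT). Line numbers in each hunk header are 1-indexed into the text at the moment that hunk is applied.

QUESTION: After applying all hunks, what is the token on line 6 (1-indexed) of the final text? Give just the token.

Hunk 1: at line 2 remove [igl,gkuj,savna] add [vdwn,wxa,fzan] -> 13 lines: akv sjmhg vdwn wxa fzan tovm rsfah ahr gqap atry flwc imrbg zeqlu
Hunk 2: at line 5 remove [rsfah,ahr] add [tviah,ueh,fgsgj] -> 14 lines: akv sjmhg vdwn wxa fzan tovm tviah ueh fgsgj gqap atry flwc imrbg zeqlu
Hunk 3: at line 7 remove [ueh,fgsgj,gqap] add [tpz,zeoqi,vbox] -> 14 lines: akv sjmhg vdwn wxa fzan tovm tviah tpz zeoqi vbox atry flwc imrbg zeqlu
Hunk 4: at line 6 remove [tviah,tpz] add [znc,ruxk,cheb] -> 15 lines: akv sjmhg vdwn wxa fzan tovm znc ruxk cheb zeoqi vbox atry flwc imrbg zeqlu
Hunk 5: at line 1 remove [sjmhg,vdwn,wxa] add [tczd,ildm] -> 14 lines: akv tczd ildm fzan tovm znc ruxk cheb zeoqi vbox atry flwc imrbg zeqlu
Final line 6: znc

Answer: znc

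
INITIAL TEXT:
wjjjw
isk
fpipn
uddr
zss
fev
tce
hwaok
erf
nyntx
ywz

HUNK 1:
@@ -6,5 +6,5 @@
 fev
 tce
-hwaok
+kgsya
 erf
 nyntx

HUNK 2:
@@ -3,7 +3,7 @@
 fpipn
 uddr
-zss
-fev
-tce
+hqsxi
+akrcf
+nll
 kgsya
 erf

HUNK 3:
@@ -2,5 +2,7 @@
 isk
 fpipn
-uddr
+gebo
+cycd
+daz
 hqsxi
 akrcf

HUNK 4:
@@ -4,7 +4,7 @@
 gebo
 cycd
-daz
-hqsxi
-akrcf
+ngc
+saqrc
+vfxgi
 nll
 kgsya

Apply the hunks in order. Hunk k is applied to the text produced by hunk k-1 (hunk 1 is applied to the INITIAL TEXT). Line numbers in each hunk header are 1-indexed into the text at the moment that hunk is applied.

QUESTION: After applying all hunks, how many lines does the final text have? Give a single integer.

Answer: 13

Derivation:
Hunk 1: at line 6 remove [hwaok] add [kgsya] -> 11 lines: wjjjw isk fpipn uddr zss fev tce kgsya erf nyntx ywz
Hunk 2: at line 3 remove [zss,fev,tce] add [hqsxi,akrcf,nll] -> 11 lines: wjjjw isk fpipn uddr hqsxi akrcf nll kgsya erf nyntx ywz
Hunk 3: at line 2 remove [uddr] add [gebo,cycd,daz] -> 13 lines: wjjjw isk fpipn gebo cycd daz hqsxi akrcf nll kgsya erf nyntx ywz
Hunk 4: at line 4 remove [daz,hqsxi,akrcf] add [ngc,saqrc,vfxgi] -> 13 lines: wjjjw isk fpipn gebo cycd ngc saqrc vfxgi nll kgsya erf nyntx ywz
Final line count: 13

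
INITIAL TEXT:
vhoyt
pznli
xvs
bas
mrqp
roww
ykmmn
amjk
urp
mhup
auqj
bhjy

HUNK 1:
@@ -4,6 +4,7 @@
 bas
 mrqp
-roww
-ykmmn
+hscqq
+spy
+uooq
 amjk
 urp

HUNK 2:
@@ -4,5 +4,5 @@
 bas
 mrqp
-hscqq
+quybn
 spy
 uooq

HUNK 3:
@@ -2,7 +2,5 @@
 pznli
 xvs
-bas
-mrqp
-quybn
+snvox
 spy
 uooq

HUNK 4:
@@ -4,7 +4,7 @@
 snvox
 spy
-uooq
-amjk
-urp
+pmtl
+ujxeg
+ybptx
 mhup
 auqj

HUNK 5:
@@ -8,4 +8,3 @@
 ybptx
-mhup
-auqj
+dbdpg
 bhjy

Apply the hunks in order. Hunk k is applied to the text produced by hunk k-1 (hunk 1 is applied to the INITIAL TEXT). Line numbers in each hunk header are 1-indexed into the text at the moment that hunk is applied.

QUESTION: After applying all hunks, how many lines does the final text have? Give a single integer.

Hunk 1: at line 4 remove [roww,ykmmn] add [hscqq,spy,uooq] -> 13 lines: vhoyt pznli xvs bas mrqp hscqq spy uooq amjk urp mhup auqj bhjy
Hunk 2: at line 4 remove [hscqq] add [quybn] -> 13 lines: vhoyt pznli xvs bas mrqp quybn spy uooq amjk urp mhup auqj bhjy
Hunk 3: at line 2 remove [bas,mrqp,quybn] add [snvox] -> 11 lines: vhoyt pznli xvs snvox spy uooq amjk urp mhup auqj bhjy
Hunk 4: at line 4 remove [uooq,amjk,urp] add [pmtl,ujxeg,ybptx] -> 11 lines: vhoyt pznli xvs snvox spy pmtl ujxeg ybptx mhup auqj bhjy
Hunk 5: at line 8 remove [mhup,auqj] add [dbdpg] -> 10 lines: vhoyt pznli xvs snvox spy pmtl ujxeg ybptx dbdpg bhjy
Final line count: 10

Answer: 10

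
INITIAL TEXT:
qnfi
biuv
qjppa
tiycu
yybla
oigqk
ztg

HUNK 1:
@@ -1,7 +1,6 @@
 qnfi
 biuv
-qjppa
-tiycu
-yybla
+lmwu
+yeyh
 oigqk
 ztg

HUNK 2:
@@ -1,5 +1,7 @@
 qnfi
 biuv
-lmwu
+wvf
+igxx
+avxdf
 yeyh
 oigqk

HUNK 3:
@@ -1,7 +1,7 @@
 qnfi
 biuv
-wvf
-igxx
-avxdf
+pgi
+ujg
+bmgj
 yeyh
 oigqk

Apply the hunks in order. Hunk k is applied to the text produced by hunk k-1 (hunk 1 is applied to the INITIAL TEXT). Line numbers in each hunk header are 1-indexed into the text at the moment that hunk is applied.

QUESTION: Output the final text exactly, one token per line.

Answer: qnfi
biuv
pgi
ujg
bmgj
yeyh
oigqk
ztg

Derivation:
Hunk 1: at line 1 remove [qjppa,tiycu,yybla] add [lmwu,yeyh] -> 6 lines: qnfi biuv lmwu yeyh oigqk ztg
Hunk 2: at line 1 remove [lmwu] add [wvf,igxx,avxdf] -> 8 lines: qnfi biuv wvf igxx avxdf yeyh oigqk ztg
Hunk 3: at line 1 remove [wvf,igxx,avxdf] add [pgi,ujg,bmgj] -> 8 lines: qnfi biuv pgi ujg bmgj yeyh oigqk ztg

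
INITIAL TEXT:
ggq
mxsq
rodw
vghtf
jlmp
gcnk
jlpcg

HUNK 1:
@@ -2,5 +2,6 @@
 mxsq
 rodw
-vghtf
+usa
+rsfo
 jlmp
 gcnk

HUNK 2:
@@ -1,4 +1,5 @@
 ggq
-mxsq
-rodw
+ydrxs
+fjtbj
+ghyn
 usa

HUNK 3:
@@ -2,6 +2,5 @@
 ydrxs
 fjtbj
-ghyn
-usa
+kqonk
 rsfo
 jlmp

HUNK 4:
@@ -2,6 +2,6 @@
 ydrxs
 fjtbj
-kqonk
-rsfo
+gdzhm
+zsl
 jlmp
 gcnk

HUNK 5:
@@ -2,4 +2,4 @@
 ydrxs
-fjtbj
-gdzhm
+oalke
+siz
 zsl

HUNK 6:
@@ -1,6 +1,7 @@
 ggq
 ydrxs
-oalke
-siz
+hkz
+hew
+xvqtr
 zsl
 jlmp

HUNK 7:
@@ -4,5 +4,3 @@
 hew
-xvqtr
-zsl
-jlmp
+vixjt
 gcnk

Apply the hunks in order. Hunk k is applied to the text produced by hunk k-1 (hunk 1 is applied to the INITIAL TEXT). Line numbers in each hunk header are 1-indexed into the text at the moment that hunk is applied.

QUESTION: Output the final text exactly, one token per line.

Hunk 1: at line 2 remove [vghtf] add [usa,rsfo] -> 8 lines: ggq mxsq rodw usa rsfo jlmp gcnk jlpcg
Hunk 2: at line 1 remove [mxsq,rodw] add [ydrxs,fjtbj,ghyn] -> 9 lines: ggq ydrxs fjtbj ghyn usa rsfo jlmp gcnk jlpcg
Hunk 3: at line 2 remove [ghyn,usa] add [kqonk] -> 8 lines: ggq ydrxs fjtbj kqonk rsfo jlmp gcnk jlpcg
Hunk 4: at line 2 remove [kqonk,rsfo] add [gdzhm,zsl] -> 8 lines: ggq ydrxs fjtbj gdzhm zsl jlmp gcnk jlpcg
Hunk 5: at line 2 remove [fjtbj,gdzhm] add [oalke,siz] -> 8 lines: ggq ydrxs oalke siz zsl jlmp gcnk jlpcg
Hunk 6: at line 1 remove [oalke,siz] add [hkz,hew,xvqtr] -> 9 lines: ggq ydrxs hkz hew xvqtr zsl jlmp gcnk jlpcg
Hunk 7: at line 4 remove [xvqtr,zsl,jlmp] add [vixjt] -> 7 lines: ggq ydrxs hkz hew vixjt gcnk jlpcg

Answer: ggq
ydrxs
hkz
hew
vixjt
gcnk
jlpcg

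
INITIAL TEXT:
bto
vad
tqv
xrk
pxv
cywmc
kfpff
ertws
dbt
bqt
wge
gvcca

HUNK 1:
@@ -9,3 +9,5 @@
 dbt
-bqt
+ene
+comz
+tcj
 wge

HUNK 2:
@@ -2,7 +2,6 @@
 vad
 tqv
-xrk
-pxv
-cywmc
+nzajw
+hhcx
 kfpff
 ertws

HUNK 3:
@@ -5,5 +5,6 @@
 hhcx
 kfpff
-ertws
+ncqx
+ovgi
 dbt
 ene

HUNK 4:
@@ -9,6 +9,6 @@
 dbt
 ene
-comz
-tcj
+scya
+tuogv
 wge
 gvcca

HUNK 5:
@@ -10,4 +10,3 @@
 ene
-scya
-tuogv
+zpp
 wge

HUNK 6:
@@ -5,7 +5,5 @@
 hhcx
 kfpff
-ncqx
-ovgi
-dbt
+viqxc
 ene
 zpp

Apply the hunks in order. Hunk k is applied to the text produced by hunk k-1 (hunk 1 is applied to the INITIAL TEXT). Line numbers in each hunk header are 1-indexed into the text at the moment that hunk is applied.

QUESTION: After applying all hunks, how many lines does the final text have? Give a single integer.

Answer: 11

Derivation:
Hunk 1: at line 9 remove [bqt] add [ene,comz,tcj] -> 14 lines: bto vad tqv xrk pxv cywmc kfpff ertws dbt ene comz tcj wge gvcca
Hunk 2: at line 2 remove [xrk,pxv,cywmc] add [nzajw,hhcx] -> 13 lines: bto vad tqv nzajw hhcx kfpff ertws dbt ene comz tcj wge gvcca
Hunk 3: at line 5 remove [ertws] add [ncqx,ovgi] -> 14 lines: bto vad tqv nzajw hhcx kfpff ncqx ovgi dbt ene comz tcj wge gvcca
Hunk 4: at line 9 remove [comz,tcj] add [scya,tuogv] -> 14 lines: bto vad tqv nzajw hhcx kfpff ncqx ovgi dbt ene scya tuogv wge gvcca
Hunk 5: at line 10 remove [scya,tuogv] add [zpp] -> 13 lines: bto vad tqv nzajw hhcx kfpff ncqx ovgi dbt ene zpp wge gvcca
Hunk 6: at line 5 remove [ncqx,ovgi,dbt] add [viqxc] -> 11 lines: bto vad tqv nzajw hhcx kfpff viqxc ene zpp wge gvcca
Final line count: 11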